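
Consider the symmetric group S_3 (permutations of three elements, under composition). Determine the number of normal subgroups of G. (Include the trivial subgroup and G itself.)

3

G has 6 subgroups. Checking conjugation-invariance by order — order 1: 1/1 normal; order 2: 0/3 normal; order 3: 1/1 normal; order 6: 1/1 normal.
Total normal subgroups: 3.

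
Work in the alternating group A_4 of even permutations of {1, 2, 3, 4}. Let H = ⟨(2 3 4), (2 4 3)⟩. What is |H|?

|⟨(2 3 4)⟩| = 3 and |⟨(2 4 3)⟩| = 3, so |H| is a multiple of lcm(3, 3) = 3 and divides |G| = 12.
Closing under the operation: H = {e, (2 3 4), (2 4 3)}, so |H| = 3.

3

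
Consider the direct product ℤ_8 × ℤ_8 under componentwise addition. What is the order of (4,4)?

2

The order of (4,4) in Z_8 × Z_8 is lcm(ord(4) in Z_8, ord(4) in Z_8).
ord(4) = 2 and ord(4) = 2, so |⟨(4,4)⟩| = lcm(2, 2) = 2.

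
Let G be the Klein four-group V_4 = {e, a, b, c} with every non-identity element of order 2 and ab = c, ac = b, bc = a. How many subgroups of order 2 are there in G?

3

|G| = 4 and 2 | 4, so subgroups of order 2 are possible by Lagrange.
The subgroups of order 2 are: {e, a}; {e, b}; {e, c}.
So G has 3 subgroups of order 2.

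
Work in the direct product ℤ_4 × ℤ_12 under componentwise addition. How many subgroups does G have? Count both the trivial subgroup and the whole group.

30

|G| = 48, so by Lagrange every subgroup order divides 48. Divisors: 1, 2, 3, 4, 6, 8, 12, 16, 24, 48.
Subgroups by order — order 1: 1; order 2: 3; order 3: 1; order 4: 7; order 6: 3; order 8: 3; order 12: 7; order 16: 1; order 24: 3; order 48: 1.
Total: 1 + 3 + 1 + 7 + 3 + 3 + 7 + 1 + 3 + 1 = 30.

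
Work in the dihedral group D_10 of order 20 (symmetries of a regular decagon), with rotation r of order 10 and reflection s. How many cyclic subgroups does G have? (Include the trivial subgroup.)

Each element a generates a cyclic subgroup ⟨a⟩; distinct elements may generate the same one (a cyclic group of order d has φ(d) generators).
Cyclic subgroups by order — order 1: 1; order 2: 11; order 5: 1; order 10: 1.
Total: 14.

14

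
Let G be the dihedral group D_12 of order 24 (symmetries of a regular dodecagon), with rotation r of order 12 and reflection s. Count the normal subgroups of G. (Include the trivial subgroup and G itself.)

G has 34 subgroups. Checking conjugation-invariance by order — order 1: 1/1 normal; order 2: 1/13 normal; order 3: 1/1 normal; order 4: 1/7 normal; order 6: 1/5 normal; order 8: 0/3 normal; order 12: 3/3 normal; order 24: 1/1 normal.
Total normal subgroups: 9.

9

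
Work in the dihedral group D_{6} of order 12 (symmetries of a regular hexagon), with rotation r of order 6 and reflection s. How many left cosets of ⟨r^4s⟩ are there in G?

6

|⟨r^4s⟩| = 2 and |G| = 12.
By Lagrange, [G : H] = |G|/|H| = 12/2 = 6.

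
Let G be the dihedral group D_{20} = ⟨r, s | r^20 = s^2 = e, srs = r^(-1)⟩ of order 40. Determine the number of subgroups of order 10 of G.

5

|G| = 40 and 10 | 40, so subgroups of order 10 are possible by Lagrange.
The subgroups of order 10 are: {e, r^2, r^4, r^6, r^8, r^10, r^12, r^14, r^16, r^18}; {e, r^4, r^8, r^12, r^16, r^2s, r^6s, r^10s, r^14s, r^18s}; {e, r^4, r^8, r^12, r^16, r^3s, r^7s, r^11s, r^15s, r^19s}; {e, r^4, r^8, r^12, r^16, s, r^4s, r^8s, r^12s, r^16s}; … (5 in all).
So G has 5 subgroups of order 10.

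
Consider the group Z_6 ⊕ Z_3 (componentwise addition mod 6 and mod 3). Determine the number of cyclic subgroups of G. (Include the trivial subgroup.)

10

A cyclic subgroup of order d is generated by each of its φ(d) elements of order d, so the cyclic subgroups of order d number (#elements of order d)/φ(d).
Cyclic subgroups by order — order 1: 1; order 2: 1; order 3: 4; order 6: 4.
Total: 10.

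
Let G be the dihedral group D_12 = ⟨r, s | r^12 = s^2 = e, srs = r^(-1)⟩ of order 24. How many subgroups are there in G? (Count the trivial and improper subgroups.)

|G| = 24, so by Lagrange every subgroup order divides 24. Divisors: 1, 2, 3, 4, 6, 8, 12, 24.
Subgroups by order — order 1: 1; order 2: 13; order 3: 1; order 4: 7; order 6: 5; order 8: 3; order 12: 3; order 24: 1.
Total: 1 + 13 + 1 + 7 + 5 + 3 + 3 + 1 = 34.

34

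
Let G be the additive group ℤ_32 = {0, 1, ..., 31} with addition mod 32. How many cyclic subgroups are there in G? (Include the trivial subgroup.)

Each element a generates a cyclic subgroup ⟨a⟩; distinct elements may generate the same one (a cyclic group of order d has φ(d) generators).
Cyclic subgroups by order — order 1: 1; order 2: 1; order 4: 1; order 8: 1; order 16: 1; order 32: 1.
Total: 6.

6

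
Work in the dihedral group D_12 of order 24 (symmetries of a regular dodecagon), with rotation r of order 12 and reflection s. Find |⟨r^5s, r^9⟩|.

|⟨r^5s⟩| = 2 and |⟨r^9⟩| = 4, so |H| is a multiple of lcm(2, 4) = 4 and divides |G| = 24.
Closing under the operation: H = {e, r^3, r^6, r^9, r^2s, r^5s, r^8s, r^11s}, so |H| = 8.

8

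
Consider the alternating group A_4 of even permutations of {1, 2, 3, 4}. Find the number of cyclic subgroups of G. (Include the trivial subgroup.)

8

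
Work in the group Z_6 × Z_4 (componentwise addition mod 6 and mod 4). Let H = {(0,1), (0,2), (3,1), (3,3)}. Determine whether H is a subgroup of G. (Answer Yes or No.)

No

The identity (0,0) ∉ H, so H is not a subgroup.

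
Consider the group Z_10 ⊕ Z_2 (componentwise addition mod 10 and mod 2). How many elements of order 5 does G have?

An element (a,b) has order lcm(ord(a), ord(b)); count pairs with lcm equal to 5.
Enumerating gives 4 such elements.

4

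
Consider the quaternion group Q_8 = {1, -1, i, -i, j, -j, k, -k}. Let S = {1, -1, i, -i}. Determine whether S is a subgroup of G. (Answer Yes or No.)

Yes

|S| = 4 divides |G| = 8, consistent with Lagrange.
S contains the identity, every element's inverse is in S, and S is closed under ·: it is a subgroup.
In fact S = ⟨-i⟩.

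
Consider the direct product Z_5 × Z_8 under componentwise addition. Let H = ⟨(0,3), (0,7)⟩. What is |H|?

8

|⟨(0,3)⟩| = 8 and |⟨(0,7)⟩| = 8, so |H| is a multiple of lcm(8, 8) = 8 and divides |G| = 40.
Closing under the operation: H = {(0,0), (0,1), (0,2), (0,3), (0,4), (0,5), (0,6), (0,7)}, so |H| = 8.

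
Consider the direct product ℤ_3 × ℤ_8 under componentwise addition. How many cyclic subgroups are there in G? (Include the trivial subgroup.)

8

Group the elements of G by the cyclic subgroup they generate; each cyclic subgroup of order d accounts for φ(d) elements.
Cyclic subgroups by order — order 1: 1; order 2: 1; order 3: 1; order 4: 1; order 6: 1; order 8: 1; order 12: 1; order 24: 1.
Total: 8.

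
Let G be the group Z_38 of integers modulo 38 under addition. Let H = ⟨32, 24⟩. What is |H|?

19

|⟨32⟩| = 19 and |⟨24⟩| = 19, so |H| is a multiple of lcm(19, 19) = 19 and divides |G| = 38.
Closing under the operation: H = {0, 2, 4, 6, 8, 10, 12, 14, 16, 18, 20, 22, 24, 26, 28, 30, 32, 34, 36}, so |H| = 19.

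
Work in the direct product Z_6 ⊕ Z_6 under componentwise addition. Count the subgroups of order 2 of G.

3

|G| = 36 and 2 | 36, so subgroups of order 2 are possible by Lagrange.
The subgroups of order 2 are: {(0,0), (0,3)}; {(0,0), (3,0)}; {(0,0), (3,3)}.
So G has 3 subgroups of order 2.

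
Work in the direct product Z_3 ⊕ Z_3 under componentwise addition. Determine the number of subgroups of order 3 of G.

4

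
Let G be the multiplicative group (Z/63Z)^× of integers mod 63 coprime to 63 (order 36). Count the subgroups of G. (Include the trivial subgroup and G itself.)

30

|G| = 36, so by Lagrange every subgroup order divides 36. Divisors: 1, 2, 3, 4, 6, 9, 12, 18, 36.
Subgroups by order — order 1: 1; order 2: 3; order 3: 4; order 4: 1; order 6: 12; order 9: 1; order 12: 4; order 18: 3; order 36: 1.
Total: 1 + 3 + 4 + 1 + 12 + 1 + 4 + 3 + 1 = 30.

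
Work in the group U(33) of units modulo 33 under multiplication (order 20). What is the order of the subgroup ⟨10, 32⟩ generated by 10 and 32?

4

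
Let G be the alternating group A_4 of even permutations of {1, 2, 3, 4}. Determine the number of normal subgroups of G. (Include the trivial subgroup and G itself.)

3

G has 10 subgroups. Checking conjugation-invariance by order — order 1: 1/1 normal; order 2: 0/3 normal; order 3: 0/4 normal; order 4: 1/1 normal; order 12: 1/1 normal.
Total normal subgroups: 3.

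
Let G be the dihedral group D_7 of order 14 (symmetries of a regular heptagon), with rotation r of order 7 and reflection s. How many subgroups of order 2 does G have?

|G| = 14 and 2 | 14, so subgroups of order 2 are possible by Lagrange.
The subgroups of order 2 are: {e, r^2s}; {e, r^3s}; {e, r^4s}; {e, r^5s}; … (7 in all).
So G has 7 subgroups of order 2.

7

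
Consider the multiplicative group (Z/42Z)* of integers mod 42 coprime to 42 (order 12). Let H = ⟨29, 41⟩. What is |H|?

4

|⟨29⟩| = 2 and |⟨41⟩| = 2, so |H| is a multiple of lcm(2, 2) = 2 and divides |G| = 12.
Closing under the operation: H = {1, 13, 29, 41}, so |H| = 4.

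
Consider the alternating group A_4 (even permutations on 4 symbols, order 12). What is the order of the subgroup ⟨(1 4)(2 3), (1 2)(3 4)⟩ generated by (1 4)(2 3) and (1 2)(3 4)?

|⟨(1 4)(2 3)⟩| = 2 and |⟨(1 2)(3 4)⟩| = 2, so |H| is a multiple of lcm(2, 2) = 2 and divides |G| = 12.
Closing under the operation: H = {e, (1 2)(3 4), (1 3)(2 4), (1 4)(2 3)}, so |H| = 4.

4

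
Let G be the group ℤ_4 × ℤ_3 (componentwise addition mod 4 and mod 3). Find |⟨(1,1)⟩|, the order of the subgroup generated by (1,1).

The order of (1,1) in Z_4 × Z_3 is lcm(ord(1) in Z_4, ord(1) in Z_3).
ord(1) = 4 and ord(1) = 3, so |⟨(1,1)⟩| = lcm(4, 3) = 12.

12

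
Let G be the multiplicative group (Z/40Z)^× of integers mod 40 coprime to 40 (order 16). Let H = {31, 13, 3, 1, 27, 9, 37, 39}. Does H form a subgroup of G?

Yes

|H| = 8 divides |G| = 16, consistent with Lagrange.
H contains the identity, every element's inverse is in H, and H is closed under ·: it is a subgroup.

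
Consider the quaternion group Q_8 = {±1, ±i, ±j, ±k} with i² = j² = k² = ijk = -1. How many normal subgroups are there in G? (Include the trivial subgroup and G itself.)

G has 6 subgroups. Checking conjugation-invariance by order — order 1: 1/1 normal; order 2: 1/1 normal; order 4: 3/3 normal; order 8: 1/1 normal.
Total normal subgroups: 6.

6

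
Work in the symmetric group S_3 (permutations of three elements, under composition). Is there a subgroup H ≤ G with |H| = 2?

Yes

2 | 6. A subgroup of order 2 is {e, (1 2)}.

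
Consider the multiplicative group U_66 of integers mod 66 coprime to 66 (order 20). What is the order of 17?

10

Compute successive powers of 17 mod 66: 17, 25, 29, 31, 65, 49, 41, 37, …; 17^10 ≡ 1 (mod 66).
So |⟨17⟩| = 10.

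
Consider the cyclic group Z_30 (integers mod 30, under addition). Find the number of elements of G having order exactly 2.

1

In a cyclic group of order 30, the number of elements of order d (for d | 30) is φ(d).
φ(2) = 1.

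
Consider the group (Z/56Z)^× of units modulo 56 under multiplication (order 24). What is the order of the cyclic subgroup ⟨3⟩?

Compute successive powers of 3 mod 56: 3, 9, 27, 25, 19, 1; 3^6 ≡ 1 (mod 56).
So |⟨3⟩| = 6.

6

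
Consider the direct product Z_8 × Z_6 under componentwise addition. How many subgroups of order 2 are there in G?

|G| = 48 and 2 | 48, so subgroups of order 2 are possible by Lagrange.
The subgroups of order 2 are: {(0,0), (0,3)}; {(0,0), (4,0)}; {(0,0), (4,3)}.
So G has 3 subgroups of order 2.

3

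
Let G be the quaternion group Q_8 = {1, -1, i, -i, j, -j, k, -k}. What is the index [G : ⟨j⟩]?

2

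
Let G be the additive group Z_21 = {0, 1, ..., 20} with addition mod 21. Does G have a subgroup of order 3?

3 | 21. A subgroup of order 3 is {0, 7, 14}.

Yes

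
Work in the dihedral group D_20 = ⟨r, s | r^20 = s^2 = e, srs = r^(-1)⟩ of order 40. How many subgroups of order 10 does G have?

|G| = 40 and 10 | 40, so subgroups of order 10 are possible by Lagrange.
The subgroups of order 10 are: {e, r^2, r^4, r^6, r^8, r^10, r^12, r^14, r^16, r^18}; {e, r^4, r^8, r^12, r^16, r^2s, r^6s, r^10s, r^14s, r^18s}; {e, r^4, r^8, r^12, r^16, r^3s, r^7s, r^11s, r^15s, r^19s}; {e, r^4, r^8, r^12, r^16, s, r^4s, r^8s, r^12s, r^16s}; … (5 in all).
So G has 5 subgroups of order 10.

5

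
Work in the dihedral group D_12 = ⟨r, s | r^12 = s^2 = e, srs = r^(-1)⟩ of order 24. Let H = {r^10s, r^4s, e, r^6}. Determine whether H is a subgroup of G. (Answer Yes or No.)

|H| = 4 divides |G| = 24, consistent with Lagrange.
H contains the identity, every element's inverse is in H, and H is closed under ·: it is a subgroup.

Yes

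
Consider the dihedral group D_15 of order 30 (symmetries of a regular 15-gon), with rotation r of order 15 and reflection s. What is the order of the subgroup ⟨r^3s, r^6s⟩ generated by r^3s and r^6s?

10

|⟨r^3s⟩| = 2 and |⟨r^6s⟩| = 2, so |H| is a multiple of lcm(2, 2) = 2 and divides |G| = 30.
Closing under the operation: H = {e, r^3, r^6, r^9, r^12, s, r^3s, r^6s, r^9s, r^12s}, so |H| = 10.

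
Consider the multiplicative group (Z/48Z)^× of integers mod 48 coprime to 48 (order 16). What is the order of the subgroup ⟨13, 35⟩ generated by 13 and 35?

8

|⟨13⟩| = 4 and |⟨35⟩| = 4, so |H| is a multiple of lcm(4, 4) = 4 and divides |G| = 16.
Closing under the operation: H = {1, 11, 13, 23, 25, 35, 37, 47}, so |H| = 8.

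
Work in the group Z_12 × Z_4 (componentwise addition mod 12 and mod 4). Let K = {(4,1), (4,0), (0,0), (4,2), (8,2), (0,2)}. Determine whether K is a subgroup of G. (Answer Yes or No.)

(4,0) ∈ K but its inverse (8,0) ∉ K, so K is not a subgroup.

No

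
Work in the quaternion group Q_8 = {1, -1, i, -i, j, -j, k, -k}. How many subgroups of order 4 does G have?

3

|G| = 8 and 4 | 8, so subgroups of order 4 are possible by Lagrange.
The subgroups of order 4 are: {1, -1, i, -i}; {1, -1, j, -j}; {1, -1, k, -k}.
So G has 3 subgroups of order 4.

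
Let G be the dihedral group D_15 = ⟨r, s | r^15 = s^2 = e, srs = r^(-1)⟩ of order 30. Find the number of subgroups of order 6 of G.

|G| = 30 and 6 | 30, so subgroups of order 6 are possible by Lagrange.
The subgroups of order 6 are: {e, r^5, r^10, s, r^5s, r^10s}; {e, r^5, r^10, rs, r^6s, r^11s}; {e, r^5, r^10, r^2s, r^7s, r^12s}; {e, r^5, r^10, r^3s, r^8s, r^13s}; … (5 in all).
So G has 5 subgroups of order 6.

5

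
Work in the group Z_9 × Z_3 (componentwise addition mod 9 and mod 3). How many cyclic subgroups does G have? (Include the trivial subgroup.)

8

Each element a generates a cyclic subgroup ⟨a⟩; distinct elements may generate the same one (a cyclic group of order d has φ(d) generators).
Cyclic subgroups by order — order 1: 1; order 3: 4; order 9: 3.
Total: 8.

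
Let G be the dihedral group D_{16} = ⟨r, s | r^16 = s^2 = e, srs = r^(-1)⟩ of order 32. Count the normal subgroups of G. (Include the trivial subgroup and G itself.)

G has 36 subgroups. Checking conjugation-invariance by order — order 1: 1/1 normal; order 2: 1/17 normal; order 4: 1/9 normal; order 8: 1/5 normal; order 16: 3/3 normal; order 32: 1/1 normal.
Total normal subgroups: 8.

8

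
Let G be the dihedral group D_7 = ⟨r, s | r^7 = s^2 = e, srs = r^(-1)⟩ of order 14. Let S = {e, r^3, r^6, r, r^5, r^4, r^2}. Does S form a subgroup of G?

|S| = 7 divides |G| = 14, consistent with Lagrange.
S contains the identity, every element's inverse is in S, and S is closed under ·: it is a subgroup.
In fact S = ⟨r^4⟩.

Yes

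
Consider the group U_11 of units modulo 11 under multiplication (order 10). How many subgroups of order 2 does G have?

1

|G| = 10 and 2 | 10, so subgroups of order 2 are possible by Lagrange.
The subgroups of order 2 are: {1, 10}.
So G has 1 subgroup of order 2.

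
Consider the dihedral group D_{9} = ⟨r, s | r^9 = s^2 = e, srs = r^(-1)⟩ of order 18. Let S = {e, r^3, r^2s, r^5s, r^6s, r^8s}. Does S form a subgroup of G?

No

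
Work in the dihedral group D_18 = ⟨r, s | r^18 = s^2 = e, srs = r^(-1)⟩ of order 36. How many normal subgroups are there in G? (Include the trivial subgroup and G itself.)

9

G has 45 subgroups. Checking conjugation-invariance by order — order 1: 1/1 normal; order 2: 1/19 normal; order 3: 1/1 normal; order 4: 0/9 normal; order 6: 1/7 normal; order 9: 1/1 normal; order 12: 0/3 normal; order 18: 3/3 normal; order 36: 1/1 normal.
Total normal subgroups: 9.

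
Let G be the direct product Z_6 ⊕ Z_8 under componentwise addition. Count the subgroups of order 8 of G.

|G| = 48 and 8 | 48, so subgroups of order 8 are possible by Lagrange.
The subgroups of order 8 are: {(0,0), (0,1), (0,2), (0,3), (0,4), (0,5), (0,6), (0,7)}; {(0,0), (0,2), (0,4), (0,6), (3,0), (3,2), (3,4), (3,6)}; {(0,0), (0,2), (0,4), (0,6), (3,1), (3,3), (3,5), (3,7)}.
So G has 3 subgroups of order 8.

3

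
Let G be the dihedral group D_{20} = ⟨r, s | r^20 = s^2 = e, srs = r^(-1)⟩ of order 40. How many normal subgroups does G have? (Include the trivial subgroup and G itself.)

9

G has 48 subgroups. Checking conjugation-invariance by order — order 1: 1/1 normal; order 2: 1/21 normal; order 4: 1/11 normal; order 5: 1/1 normal; order 8: 0/5 normal; order 10: 1/5 normal; order 20: 3/3 normal; order 40: 1/1 normal.
Total normal subgroups: 9.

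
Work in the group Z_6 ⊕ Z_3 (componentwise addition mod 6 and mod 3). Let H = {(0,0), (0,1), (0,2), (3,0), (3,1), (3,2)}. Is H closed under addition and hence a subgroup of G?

|H| = 6 divides |G| = 18, consistent with Lagrange.
H contains the identity, every element's inverse is in H, and H is closed under +: it is a subgroup.
In fact H = ⟨(3,1)⟩.

Yes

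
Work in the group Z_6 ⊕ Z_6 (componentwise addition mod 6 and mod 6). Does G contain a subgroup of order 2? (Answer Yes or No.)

Yes

2 | 36. A subgroup of order 2 is {(0,0), (0,3)}.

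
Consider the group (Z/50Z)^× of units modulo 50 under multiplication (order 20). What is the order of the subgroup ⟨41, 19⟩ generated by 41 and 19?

10

|⟨41⟩| = 5 and |⟨19⟩| = 10, so |H| is a multiple of lcm(5, 10) = 10 and divides |G| = 20.
Closing under the operation: H = {1, 9, 11, 19, 21, 29, 31, 39, 41, 49}, so |H| = 10.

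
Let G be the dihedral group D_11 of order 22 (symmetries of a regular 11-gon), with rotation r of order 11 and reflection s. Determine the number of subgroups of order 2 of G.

11

|G| = 22 and 2 | 22, so subgroups of order 2 are possible by Lagrange.
The subgroups of order 2 are: {e, r^10s}; {e, r^2s}; {e, r^3s}; {e, r^4s}; … (11 in all).
So G has 11 subgroups of order 2.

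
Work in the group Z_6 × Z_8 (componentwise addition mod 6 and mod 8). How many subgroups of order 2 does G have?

|G| = 48 and 2 | 48, so subgroups of order 2 are possible by Lagrange.
The subgroups of order 2 are: {(0,0), (0,4)}; {(0,0), (3,0)}; {(0,0), (3,4)}.
So G has 3 subgroups of order 2.

3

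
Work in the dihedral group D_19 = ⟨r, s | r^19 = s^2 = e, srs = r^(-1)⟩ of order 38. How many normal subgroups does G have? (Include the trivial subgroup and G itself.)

3

G has 22 subgroups. Checking conjugation-invariance by order — order 1: 1/1 normal; order 2: 0/19 normal; order 19: 1/1 normal; order 38: 1/1 normal.
Total normal subgroups: 3.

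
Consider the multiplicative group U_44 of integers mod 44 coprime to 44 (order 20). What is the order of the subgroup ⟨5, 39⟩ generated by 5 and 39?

10

|⟨5⟩| = 5 and |⟨39⟩| = 10, so |H| is a multiple of lcm(5, 10) = 10 and divides |G| = 20.
Closing under the operation: H = {1, 5, 7, 9, 19, 25, 35, 37, 39, 43}, so |H| = 10.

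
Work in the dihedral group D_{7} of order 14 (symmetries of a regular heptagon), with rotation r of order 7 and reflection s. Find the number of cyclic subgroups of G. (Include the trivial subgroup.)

A cyclic subgroup of order d is generated by each of its φ(d) elements of order d, so the cyclic subgroups of order d number (#elements of order d)/φ(d).
Cyclic subgroups by order — order 1: 1; order 2: 7; order 7: 1.
Total: 9.

9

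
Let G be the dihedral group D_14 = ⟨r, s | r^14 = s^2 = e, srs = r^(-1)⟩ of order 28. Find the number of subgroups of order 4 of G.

7

|G| = 28 and 4 | 28, so subgroups of order 4 are possible by Lagrange.
The subgroups of order 4 are: {e, r^7, r^3s, r^10s}; {e, r^7, r^4s, r^11s}; {e, r^7, r^5s, r^12s}; {e, r^7, r^6s, r^13s}; … (7 in all).
So G has 7 subgroups of order 4.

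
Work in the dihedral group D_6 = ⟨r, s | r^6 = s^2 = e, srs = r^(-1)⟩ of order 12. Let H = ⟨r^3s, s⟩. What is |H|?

4

|⟨r^3s⟩| = 2 and |⟨s⟩| = 2, so |H| is a multiple of lcm(2, 2) = 2 and divides |G| = 12.
Closing under the operation: H = {e, r^3, s, r^3s}, so |H| = 4.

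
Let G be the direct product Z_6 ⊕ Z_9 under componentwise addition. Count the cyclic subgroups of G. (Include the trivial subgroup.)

Group the elements of G by the cyclic subgroup they generate; each cyclic subgroup of order d accounts for φ(d) elements.
Cyclic subgroups by order — order 1: 1; order 2: 1; order 3: 4; order 6: 4; order 9: 3; order 18: 3.
Total: 16.

16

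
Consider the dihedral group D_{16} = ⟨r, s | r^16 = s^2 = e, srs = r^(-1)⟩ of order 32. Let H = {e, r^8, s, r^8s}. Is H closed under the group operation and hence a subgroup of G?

Yes

|H| = 4 divides |G| = 32, consistent with Lagrange.
H contains the identity, every element's inverse is in H, and H is closed under ·: it is a subgroup.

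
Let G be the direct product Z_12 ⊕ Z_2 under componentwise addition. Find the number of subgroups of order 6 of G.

3

|G| = 24 and 6 | 24, so subgroups of order 6 are possible by Lagrange.
The subgroups of order 6 are: {(0,0), (0,1), (4,0), (4,1), (8,0), (8,1)}; {(0,0), (2,0), (4,0), (6,0), (8,0), (10,0)}; {(0,0), (2,1), (4,0), (6,1), (8,0), (10,1)}.
So G has 3 subgroups of order 6.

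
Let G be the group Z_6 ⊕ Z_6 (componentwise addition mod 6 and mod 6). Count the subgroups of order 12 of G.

4

|G| = 36 and 12 | 36, so subgroups of order 12 are possible by Lagrange.
The subgroups of order 12 are: {(0,0), (0,1), (0,2), (0,3), (0,4), (0,5), (3,0), (3,1), (3,2), (3,3), (3,4), (3,5)}; {(0,0), (0,3), (1,0), (1,3), (2,0), (2,3), (3,0), (3,3), (4,0), (4,3), (5,0), (5,3)}; {(0,0), (0,3), (1,1), (1,4), (2,2), (2,5), (3,0), (3,3), (4,1), (4,4), (5,2), (5,5)}; {(0,0), (0,3), (1,2), (1,5), (2,1), (2,4), (3,0), (3,3), (4,2), (4,5), (5,1), (5,4)}.
So G has 4 subgroups of order 12.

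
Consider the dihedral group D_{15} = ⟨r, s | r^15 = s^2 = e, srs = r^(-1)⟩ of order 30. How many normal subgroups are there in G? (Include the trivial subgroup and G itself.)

G has 28 subgroups. Checking conjugation-invariance by order — order 1: 1/1 normal; order 2: 0/15 normal; order 3: 1/1 normal; order 5: 1/1 normal; order 6: 0/5 normal; order 10: 0/3 normal; order 15: 1/1 normal; order 30: 1/1 normal.
Total normal subgroups: 5.

5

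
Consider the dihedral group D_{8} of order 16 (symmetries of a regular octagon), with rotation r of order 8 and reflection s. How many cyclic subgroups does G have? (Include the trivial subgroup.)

Each element a generates a cyclic subgroup ⟨a⟩; distinct elements may generate the same one (a cyclic group of order d has φ(d) generators).
Cyclic subgroups by order — order 1: 1; order 2: 9; order 4: 1; order 8: 1.
Total: 12.

12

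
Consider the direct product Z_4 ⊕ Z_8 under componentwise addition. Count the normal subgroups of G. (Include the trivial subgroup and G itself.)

22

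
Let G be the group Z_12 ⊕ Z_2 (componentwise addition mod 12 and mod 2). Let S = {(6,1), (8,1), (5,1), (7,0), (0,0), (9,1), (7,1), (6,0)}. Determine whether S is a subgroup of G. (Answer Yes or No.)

(9,1) ∈ S but its inverse (3,1) ∉ S, so S is not a subgroup.

No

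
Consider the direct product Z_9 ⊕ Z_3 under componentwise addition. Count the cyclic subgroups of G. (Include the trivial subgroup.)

Each element a generates a cyclic subgroup ⟨a⟩; distinct elements may generate the same one (a cyclic group of order d has φ(d) generators).
Cyclic subgroups by order — order 1: 1; order 3: 4; order 9: 3.
Total: 8.

8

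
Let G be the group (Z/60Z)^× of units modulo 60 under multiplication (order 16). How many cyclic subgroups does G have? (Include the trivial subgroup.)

A cyclic subgroup of order d is generated by each of its φ(d) elements of order d, so the cyclic subgroups of order d number (#elements of order d)/φ(d).
Cyclic subgroups by order — order 1: 1; order 2: 7; order 4: 4.
Total: 12.

12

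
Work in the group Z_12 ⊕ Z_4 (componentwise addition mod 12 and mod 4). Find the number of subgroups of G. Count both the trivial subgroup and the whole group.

|G| = 48, so by Lagrange every subgroup order divides 48. Divisors: 1, 2, 3, 4, 6, 8, 12, 16, 24, 48.
Subgroups by order — order 1: 1; order 2: 3; order 3: 1; order 4: 7; order 6: 3; order 8: 3; order 12: 7; order 16: 1; order 24: 3; order 48: 1.
Total: 1 + 3 + 1 + 7 + 3 + 3 + 7 + 1 + 3 + 1 = 30.

30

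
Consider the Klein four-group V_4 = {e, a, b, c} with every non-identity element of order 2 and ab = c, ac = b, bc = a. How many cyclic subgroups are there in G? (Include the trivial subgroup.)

4

A cyclic subgroup of order d is generated by each of its φ(d) elements of order d, so the cyclic subgroups of order d number (#elements of order d)/φ(d).
Cyclic subgroups by order — order 1: 1; order 2: 3.
Total: 4.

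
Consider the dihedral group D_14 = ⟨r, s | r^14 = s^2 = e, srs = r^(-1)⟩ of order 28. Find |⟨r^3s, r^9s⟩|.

14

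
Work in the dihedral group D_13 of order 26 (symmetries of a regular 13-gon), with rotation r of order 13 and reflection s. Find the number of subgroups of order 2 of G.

|G| = 26 and 2 | 26, so subgroups of order 2 are possible by Lagrange.
The subgroups of order 2 are: {e, r^10s}; {e, r^11s}; {e, r^12s}; {e, r^2s}; … (13 in all).
So G has 13 subgroups of order 2.

13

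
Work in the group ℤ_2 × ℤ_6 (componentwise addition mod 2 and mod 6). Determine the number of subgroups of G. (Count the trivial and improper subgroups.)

10

|G| = 12, so by Lagrange every subgroup order divides 12. Divisors: 1, 2, 3, 4, 6, 12.
Subgroups by order — order 1: 1; order 2: 3; order 3: 1; order 4: 1; order 6: 3; order 12: 1.
Total: 1 + 3 + 1 + 1 + 3 + 1 = 10.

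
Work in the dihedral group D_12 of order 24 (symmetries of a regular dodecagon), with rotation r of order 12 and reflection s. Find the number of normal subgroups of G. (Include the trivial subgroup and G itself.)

9

G has 34 subgroups. Checking conjugation-invariance by order — order 1: 1/1 normal; order 2: 1/13 normal; order 3: 1/1 normal; order 4: 1/7 normal; order 6: 1/5 normal; order 8: 0/3 normal; order 12: 3/3 normal; order 24: 1/1 normal.
Total normal subgroups: 9.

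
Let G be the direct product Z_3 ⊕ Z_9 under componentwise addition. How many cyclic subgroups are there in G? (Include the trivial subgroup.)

Each element a generates a cyclic subgroup ⟨a⟩; distinct elements may generate the same one (a cyclic group of order d has φ(d) generators).
Cyclic subgroups by order — order 1: 1; order 3: 4; order 9: 3.
Total: 8.

8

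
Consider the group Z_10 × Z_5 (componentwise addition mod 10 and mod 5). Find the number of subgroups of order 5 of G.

|G| = 50 and 5 | 50, so subgroups of order 5 are possible by Lagrange.
The subgroups of order 5 are: {(0,0), (0,1), (0,2), (0,3), (0,4)}; {(0,0), (2,0), (4,0), (6,0), (8,0)}; {(0,0), (2,1), (4,2), (6,3), (8,4)}; {(0,0), (2,2), (4,4), (6,1), (8,3)}; … (6 in all).
So G has 6 subgroups of order 5.

6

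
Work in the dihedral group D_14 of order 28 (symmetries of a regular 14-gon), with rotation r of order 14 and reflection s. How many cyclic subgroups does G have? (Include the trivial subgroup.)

18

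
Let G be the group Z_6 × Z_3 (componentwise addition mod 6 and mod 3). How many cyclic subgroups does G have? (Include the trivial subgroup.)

Group the elements of G by the cyclic subgroup they generate; each cyclic subgroup of order d accounts for φ(d) elements.
Cyclic subgroups by order — order 1: 1; order 2: 1; order 3: 4; order 6: 4.
Total: 10.

10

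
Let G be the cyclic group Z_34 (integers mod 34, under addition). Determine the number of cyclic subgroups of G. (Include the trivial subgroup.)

4

Each element a generates a cyclic subgroup ⟨a⟩; distinct elements may generate the same one (a cyclic group of order d has φ(d) generators).
Cyclic subgroups by order — order 1: 1; order 2: 1; order 17: 1; order 34: 1.
Total: 4.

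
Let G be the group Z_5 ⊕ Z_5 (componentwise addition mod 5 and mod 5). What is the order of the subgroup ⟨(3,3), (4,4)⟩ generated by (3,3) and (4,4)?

5

|⟨(3,3)⟩| = 5 and |⟨(4,4)⟩| = 5, so |H| is a multiple of lcm(5, 5) = 5 and divides |G| = 25.
Closing under the operation: H = {(0,0), (1,1), (2,2), (3,3), (4,4)}, so |H| = 5.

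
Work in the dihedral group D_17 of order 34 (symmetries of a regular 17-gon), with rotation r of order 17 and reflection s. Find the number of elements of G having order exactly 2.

17

Enumerating element orders in G gives 17 elements of order 2.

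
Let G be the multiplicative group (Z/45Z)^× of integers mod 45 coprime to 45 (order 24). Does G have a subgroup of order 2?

Yes

2 | 24. A subgroup of order 2 is {1, 19}.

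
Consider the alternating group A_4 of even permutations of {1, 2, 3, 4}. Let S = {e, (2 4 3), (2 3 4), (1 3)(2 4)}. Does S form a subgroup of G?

Closure fails: (2 4 3) ∘ (1 3)(2 4) = (1 2 3) ∉ S. So S is not a subgroup.

No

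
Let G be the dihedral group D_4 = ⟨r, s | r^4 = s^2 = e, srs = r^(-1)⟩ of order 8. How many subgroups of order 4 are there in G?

3

|G| = 8 and 4 | 8, so subgroups of order 4 are possible by Lagrange.
The subgroups of order 4 are: {e, r, r^2, r^3}; {e, r^2, s, r^2s}; {e, r^2, rs, r^3s}.
So G has 3 subgroups of order 4.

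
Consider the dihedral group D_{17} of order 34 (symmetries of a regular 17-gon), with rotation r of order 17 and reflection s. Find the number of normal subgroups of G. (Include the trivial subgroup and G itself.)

3

G has 20 subgroups. Checking conjugation-invariance by order — order 1: 1/1 normal; order 2: 0/17 normal; order 17: 1/1 normal; order 34: 1/1 normal.
Total normal subgroups: 3.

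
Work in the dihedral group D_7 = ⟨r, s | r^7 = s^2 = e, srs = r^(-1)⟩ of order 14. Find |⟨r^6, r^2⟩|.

|⟨r^6⟩| = 7 and |⟨r^2⟩| = 7, so |H| is a multiple of lcm(7, 7) = 7 and divides |G| = 14.
Closing under the operation: H = {e, r, r^2, r^3, r^4, r^5, r^6}, so |H| = 7.

7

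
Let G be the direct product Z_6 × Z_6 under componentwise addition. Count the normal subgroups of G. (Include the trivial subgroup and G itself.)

G is abelian, so every subgroup is normal.
G has 30 subgroups in total, hence 30 normal subgroups.

30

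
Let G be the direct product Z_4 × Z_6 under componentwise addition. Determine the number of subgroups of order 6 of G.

3

|G| = 24 and 6 | 24, so subgroups of order 6 are possible by Lagrange.
The subgroups of order 6 are: {(0,0), (0,1), (0,2), (0,3), (0,4), (0,5)}; {(0,0), (0,2), (0,4), (2,0), (2,2), (2,4)}; {(0,0), (0,2), (0,4), (2,1), (2,3), (2,5)}.
So G has 3 subgroups of order 6.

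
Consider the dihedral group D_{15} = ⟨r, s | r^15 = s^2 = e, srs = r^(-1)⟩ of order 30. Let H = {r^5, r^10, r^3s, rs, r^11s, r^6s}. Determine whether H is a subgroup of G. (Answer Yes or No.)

No

The identity e ∉ H, so H is not a subgroup.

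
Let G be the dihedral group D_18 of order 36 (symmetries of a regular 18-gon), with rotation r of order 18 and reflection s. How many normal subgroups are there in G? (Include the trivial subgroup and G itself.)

9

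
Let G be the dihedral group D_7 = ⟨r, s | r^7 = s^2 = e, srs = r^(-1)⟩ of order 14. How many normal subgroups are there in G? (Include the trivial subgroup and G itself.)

G has 10 subgroups. Checking conjugation-invariance by order — order 1: 1/1 normal; order 2: 0/7 normal; order 7: 1/1 normal; order 14: 1/1 normal.
Total normal subgroups: 3.

3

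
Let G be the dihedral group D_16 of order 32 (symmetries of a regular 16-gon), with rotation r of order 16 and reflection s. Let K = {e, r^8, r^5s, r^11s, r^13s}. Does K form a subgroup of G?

No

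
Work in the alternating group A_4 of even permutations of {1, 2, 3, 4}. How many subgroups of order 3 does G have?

4

|G| = 12 and 3 | 12, so subgroups of order 3 are possible by Lagrange.
The subgroups of order 3 are: {e, (1 2 3), (1 3 2)}; {e, (1 2 4), (1 4 2)}; {e, (1 3 4), (1 4 3)}; {e, (2 3 4), (2 4 3)}.
So G has 4 subgroups of order 3.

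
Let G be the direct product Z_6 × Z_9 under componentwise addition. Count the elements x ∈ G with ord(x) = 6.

An element (a,b) has order lcm(ord(a), ord(b)); count pairs with lcm equal to 6.
Enumerating gives 8 such elements.

8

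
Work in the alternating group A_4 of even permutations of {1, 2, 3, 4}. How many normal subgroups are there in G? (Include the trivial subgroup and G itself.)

G has 10 subgroups. Checking conjugation-invariance by order — order 1: 1/1 normal; order 2: 0/3 normal; order 3: 0/4 normal; order 4: 1/1 normal; order 12: 1/1 normal.
Total normal subgroups: 3.

3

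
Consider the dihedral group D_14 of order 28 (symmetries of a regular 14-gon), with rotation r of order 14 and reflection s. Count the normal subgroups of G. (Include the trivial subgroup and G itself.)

7

G has 28 subgroups. Checking conjugation-invariance by order — order 1: 1/1 normal; order 2: 1/15 normal; order 4: 0/7 normal; order 7: 1/1 normal; order 14: 3/3 normal; order 28: 1/1 normal.
Total normal subgroups: 7.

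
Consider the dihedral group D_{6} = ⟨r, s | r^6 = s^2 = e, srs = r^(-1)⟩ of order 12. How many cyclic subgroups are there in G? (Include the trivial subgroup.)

10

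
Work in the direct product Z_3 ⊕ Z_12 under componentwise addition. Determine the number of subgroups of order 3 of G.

4

|G| = 36 and 3 | 36, so subgroups of order 3 are possible by Lagrange.
The subgroups of order 3 are: {(0,0), (0,4), (0,8)}; {(0,0), (1,0), (2,0)}; {(0,0), (1,4), (2,8)}; {(0,0), (1,8), (2,4)}.
So G has 4 subgroups of order 3.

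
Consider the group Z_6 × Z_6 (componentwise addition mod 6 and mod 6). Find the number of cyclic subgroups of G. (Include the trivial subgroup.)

20

A cyclic subgroup of order d is generated by each of its φ(d) elements of order d, so the cyclic subgroups of order d number (#elements of order d)/φ(d).
Cyclic subgroups by order — order 1: 1; order 2: 3; order 3: 4; order 6: 12.
Total: 20.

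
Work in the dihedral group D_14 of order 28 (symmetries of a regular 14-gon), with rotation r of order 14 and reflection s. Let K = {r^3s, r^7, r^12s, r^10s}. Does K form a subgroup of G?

No

The identity e ∉ K, so K is not a subgroup.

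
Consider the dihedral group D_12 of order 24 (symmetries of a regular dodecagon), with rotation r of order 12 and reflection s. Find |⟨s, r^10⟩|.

12

|⟨s⟩| = 2 and |⟨r^10⟩| = 6, so |H| is a multiple of lcm(2, 6) = 6 and divides |G| = 24.
Closing under the operation: H = {e, r^2, r^4, r^6, r^8, r^10, s, r^2s, r^4s, r^6s, r^8s, r^10s}, so |H| = 12.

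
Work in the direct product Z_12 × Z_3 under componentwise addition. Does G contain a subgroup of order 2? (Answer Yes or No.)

Yes

2 | 36. A subgroup of order 2 is {(0,0), (6,0)}.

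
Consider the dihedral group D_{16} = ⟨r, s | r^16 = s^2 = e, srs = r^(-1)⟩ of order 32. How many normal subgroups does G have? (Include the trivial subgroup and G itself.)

8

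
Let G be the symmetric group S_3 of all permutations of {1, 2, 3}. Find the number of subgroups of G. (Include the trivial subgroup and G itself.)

|G| = 6, so by Lagrange every subgroup order divides 6. Divisors: 1, 2, 3, 6.
Subgroups by order — order 1: 1; order 2: 3; order 3: 1; order 6: 1.
Total: 1 + 3 + 1 + 1 = 6.

6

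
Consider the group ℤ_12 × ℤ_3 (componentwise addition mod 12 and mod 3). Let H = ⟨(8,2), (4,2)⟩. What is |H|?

9

|⟨(8,2)⟩| = 3 and |⟨(4,2)⟩| = 3, so |H| is a multiple of lcm(3, 3) = 3 and divides |G| = 36.
Closing under the operation: H = {(0,0), (0,1), (0,2), (4,0), (4,1), (4,2), (8,0), (8,1), (8,2)}, so |H| = 9.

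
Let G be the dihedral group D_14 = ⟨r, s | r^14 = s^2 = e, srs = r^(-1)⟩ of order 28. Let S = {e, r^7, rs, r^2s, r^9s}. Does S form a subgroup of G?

|S| = 5 does not divide |G| = 28, so by Lagrange S is not a subgroup.

No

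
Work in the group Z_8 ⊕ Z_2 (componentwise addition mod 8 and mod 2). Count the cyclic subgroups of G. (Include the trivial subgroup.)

8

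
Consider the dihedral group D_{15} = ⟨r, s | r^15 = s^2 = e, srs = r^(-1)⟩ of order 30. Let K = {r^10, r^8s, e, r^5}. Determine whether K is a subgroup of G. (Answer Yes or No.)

|K| = 4 does not divide |G| = 30, so by Lagrange K is not a subgroup.

No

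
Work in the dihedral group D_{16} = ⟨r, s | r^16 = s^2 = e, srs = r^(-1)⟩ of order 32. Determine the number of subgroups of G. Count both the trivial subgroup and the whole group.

36

|G| = 32, so by Lagrange every subgroup order divides 32. Divisors: 1, 2, 4, 8, 16, 32.
Subgroups by order — order 1: 1; order 2: 17; order 4: 9; order 8: 5; order 16: 3; order 32: 1.
Total: 1 + 17 + 9 + 5 + 3 + 1 = 36.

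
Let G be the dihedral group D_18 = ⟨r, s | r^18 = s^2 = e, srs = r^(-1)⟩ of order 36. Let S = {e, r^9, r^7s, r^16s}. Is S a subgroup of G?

|S| = 4 divides |G| = 36, consistent with Lagrange.
S contains the identity, every element's inverse is in S, and S is closed under ·: it is a subgroup.

Yes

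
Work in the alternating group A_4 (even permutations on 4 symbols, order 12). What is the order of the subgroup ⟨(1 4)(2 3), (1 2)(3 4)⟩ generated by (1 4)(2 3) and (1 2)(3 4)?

4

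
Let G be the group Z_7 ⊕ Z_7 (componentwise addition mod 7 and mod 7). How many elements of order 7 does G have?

An element (a,b) has order lcm(ord(a), ord(b)); count pairs with lcm equal to 7.
Enumerating gives 48 such elements.

48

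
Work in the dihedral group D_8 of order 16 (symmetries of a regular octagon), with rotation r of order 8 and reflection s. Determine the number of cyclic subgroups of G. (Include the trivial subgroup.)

A cyclic subgroup of order d is generated by each of its φ(d) elements of order d, so the cyclic subgroups of order d number (#elements of order d)/φ(d).
Cyclic subgroups by order — order 1: 1; order 2: 9; order 4: 1; order 8: 1.
Total: 12.

12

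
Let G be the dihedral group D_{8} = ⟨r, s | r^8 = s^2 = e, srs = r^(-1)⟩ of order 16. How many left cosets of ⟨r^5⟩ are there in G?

|⟨r^5⟩| = 8 and |G| = 16.
By Lagrange, [G : H] = |G|/|H| = 16/8 = 2.

2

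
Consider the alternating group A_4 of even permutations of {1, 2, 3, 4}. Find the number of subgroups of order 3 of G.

4

|G| = 12 and 3 | 12, so subgroups of order 3 are possible by Lagrange.
The subgroups of order 3 are: {e, (1 2 3), (1 3 2)}; {e, (1 2 4), (1 4 2)}; {e, (1 3 4), (1 4 3)}; {e, (2 3 4), (2 4 3)}.
So G has 4 subgroups of order 3.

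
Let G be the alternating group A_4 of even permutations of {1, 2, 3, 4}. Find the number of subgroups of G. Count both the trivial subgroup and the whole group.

|G| = 12, so by Lagrange every subgroup order divides 12. Divisors: 1, 2, 3, 4, 6, 12.
Subgroups by order — order 1: 1; order 2: 3; order 3: 4; order 4: 1; order 6: 0; order 12: 1.
Total: 1 + 3 + 4 + 1 + 0 + 1 = 10.

10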